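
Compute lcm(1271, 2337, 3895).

1271 = 31 × 41
2337 = 3 × 19 × 41
3895 = 5 × 19 × 41
LCM(1271, 2337, 3895) = 3 × 5 × 19 × 31 × 41 = 362235.

362235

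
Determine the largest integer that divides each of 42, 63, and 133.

42 = 2 × 3 × 7
63 = 3^2 × 7
133 = 7 × 19
gcd(42, 63, 133) = 7.

7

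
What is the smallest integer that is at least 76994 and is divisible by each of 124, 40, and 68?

The integer must be a common multiple of 124, 40, and 68, so a multiple of their LCM.
124 = 2^2 × 31
40 = 2^3 × 5
68 = 2^2 × 17
LCM(124, 40, 68) = 2^3 × 5 × 17 × 31 = 21080.
Smallest multiple of 21080 that is ≥ 76994: ⌈76994/21080⌉ × 21080 = 4 × 21080 = 84320.

84320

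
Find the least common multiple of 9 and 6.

9 = 3^2
6 = 2 × 3
LCM(9, 6) = 2 × 3^2 = 18.

18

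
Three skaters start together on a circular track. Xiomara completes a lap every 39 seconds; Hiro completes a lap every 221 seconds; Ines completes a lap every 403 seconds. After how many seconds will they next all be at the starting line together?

20553 seconds

They coincide at every common multiple of the periods; the first is the LCM.
39 = 3 × 13
221 = 13 × 17
403 = 13 × 31
LCM(39, 221, 403) = 3 × 13 × 17 × 31 = 20553.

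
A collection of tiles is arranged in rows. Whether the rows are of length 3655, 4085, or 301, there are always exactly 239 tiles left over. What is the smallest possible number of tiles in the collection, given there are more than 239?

N − 239 must be a common multiple of 3655, 4085, and 301.
3655 = 5 × 17 × 43
4085 = 5 × 19 × 43
301 = 7 × 43
LCM(3655, 4085, 301) = 5 × 7 × 17 × 19 × 43 = 486115.
Smallest N > 239 is LCM + 239 = 486115 + 239 = 486354.

486354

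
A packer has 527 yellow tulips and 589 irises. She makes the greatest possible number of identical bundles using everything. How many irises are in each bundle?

Number of bundles = gcd(527, 589).
527 = 17 × 31
589 = 19 × 31
gcd(527, 589) = 31.
irises per bundle = 589 / 31 = 19.

19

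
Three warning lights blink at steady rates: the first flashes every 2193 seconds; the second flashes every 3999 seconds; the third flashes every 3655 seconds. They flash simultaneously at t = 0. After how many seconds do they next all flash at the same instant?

The first simultaneous occurrence is after LCM of the individual periods.
2193 = 3 × 17 × 43
3999 = 3 × 31 × 43
3655 = 5 × 17 × 43
LCM(2193, 3999, 3655) = 3 × 5 × 17 × 31 × 43 = 339915.

339915 seconds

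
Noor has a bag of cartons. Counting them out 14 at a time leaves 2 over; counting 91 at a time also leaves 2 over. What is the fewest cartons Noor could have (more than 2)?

184

N − 2 must be a common multiple of 14 and 91.
14 = 2 × 7
91 = 7 × 13
LCM(14, 91) = 2 × 7 × 13 = 182.
Smallest N > 2 is LCM + 2 = 182 + 2 = 184.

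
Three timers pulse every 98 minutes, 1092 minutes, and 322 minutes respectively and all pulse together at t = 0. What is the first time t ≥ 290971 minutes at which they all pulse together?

Joint pulses occur at multiples of LCM(98, 1092, 322).
98 = 2 × 7^2
1092 = 2^2 × 3 × 7 × 13
322 = 2 × 7 × 23
LCM(98, 1092, 322) = 2^2 × 3 × 7^2 × 13 × 23 = 175812.
Smallest multiple of 175812 that is ≥ 290971: ⌈290971/175812⌉ × 175812 = 2 × 175812 = 351624.

351624 minutes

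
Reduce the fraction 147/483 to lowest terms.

7/23

147 = 3 × 7^2
483 = 3 × 7 × 23
gcd(147, 483) = 3 × 7 = 21.
Divide numerator and denominator by 21: 147/483 = 7/23.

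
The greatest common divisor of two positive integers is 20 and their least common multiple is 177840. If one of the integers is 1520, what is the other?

2340

For two integers, gcd × lcm = product, so the other is (20 × 177840) / 1520 = 3556800 / 1520 = 2340.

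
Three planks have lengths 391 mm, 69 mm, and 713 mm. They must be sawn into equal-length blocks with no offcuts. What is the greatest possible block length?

The block length must divide every plank, so the greatest is gcd(391, 69, 713).
391 = 17 × 23
69 = 3 × 23
713 = 23 × 31
gcd(391, 69, 713) = 23.

23 mm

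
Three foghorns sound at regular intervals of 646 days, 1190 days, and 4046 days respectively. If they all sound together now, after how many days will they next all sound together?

384370 days

They coincide at every common multiple of the periods; the first is the LCM.
646 = 2 × 17 × 19
1190 = 2 × 5 × 7 × 17
4046 = 2 × 7 × 17^2
LCM(646, 1190, 4046) = 2 × 5 × 7 × 17^2 × 19 = 384370.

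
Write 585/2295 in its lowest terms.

585 = 3^2 × 5 × 13
2295 = 3^3 × 5 × 17
gcd(585, 2295) = 3^2 × 5 = 45.
Divide numerator and denominator by 45: 585/2295 = 13/51.

13/51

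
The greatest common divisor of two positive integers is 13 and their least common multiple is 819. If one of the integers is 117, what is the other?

91

For two integers, gcd × lcm = product, so the other is (13 × 819) / 117 = 10647 / 117 = 91.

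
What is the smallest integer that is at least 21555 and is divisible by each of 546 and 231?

The integer must be a common multiple of 546 and 231, so a multiple of their LCM.
546 = 2 × 3 × 7 × 13
231 = 3 × 7 × 11
LCM(546, 231) = 2 × 3 × 7 × 11 × 13 = 6006.
Smallest multiple of 6006 that is ≥ 21555: ⌈21555/6006⌉ × 6006 = 4 × 6006 = 24024.

24024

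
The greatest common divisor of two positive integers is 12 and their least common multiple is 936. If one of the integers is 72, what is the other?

156

For two integers, gcd × lcm = product, so the other is (12 × 936) / 72 = 11232 / 72 = 156.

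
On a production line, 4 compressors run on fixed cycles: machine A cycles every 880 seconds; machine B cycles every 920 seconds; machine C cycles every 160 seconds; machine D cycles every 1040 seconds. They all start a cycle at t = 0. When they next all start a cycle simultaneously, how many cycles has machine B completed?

572 cycles

They are all back at their starting positions together after one LCM of the periods.
880 = 2^4 × 5 × 11
920 = 2^3 × 5 × 23
160 = 2^5 × 5
1040 = 2^4 × 5 × 13
LCM(880, 920, 160, 1040) = 2^5 × 5 × 11 × 13 × 23 = 526240.
Cycles for period 920: 526240 / 920 = 572.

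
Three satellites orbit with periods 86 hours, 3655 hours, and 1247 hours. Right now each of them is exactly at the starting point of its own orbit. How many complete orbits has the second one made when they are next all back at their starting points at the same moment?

58 orbits

They are all back at their starting positions together after one LCM of the periods.
86 = 2 × 43
3655 = 5 × 17 × 43
1247 = 29 × 43
LCM(86, 3655, 1247) = 2 × 5 × 17 × 29 × 43 = 211990.
Orbits for period 3655: 211990 / 3655 = 58.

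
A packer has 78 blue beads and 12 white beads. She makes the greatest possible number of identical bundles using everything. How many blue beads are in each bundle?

Number of bundles = gcd(78, 12).
78 = 2 × 3 × 13
12 = 2^2 × 3
gcd(78, 12) = 2 × 3 = 6.
blue beads per bundle = 78 / 6 = 13.

13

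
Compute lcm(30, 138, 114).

13110

30 = 2 × 3 × 5
138 = 2 × 3 × 23
114 = 2 × 3 × 19
LCM(30, 138, 114) = 2 × 3 × 5 × 19 × 23 = 13110.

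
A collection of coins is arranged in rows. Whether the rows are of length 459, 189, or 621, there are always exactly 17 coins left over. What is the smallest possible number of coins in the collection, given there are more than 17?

73916

N − 17 must be a common multiple of 459, 189, and 621.
459 = 3^3 × 17
189 = 3^3 × 7
621 = 3^3 × 23
LCM(459, 189, 621) = 3^3 × 7 × 17 × 23 = 73899.
Smallest N > 17 is LCM + 17 = 73899 + 17 = 73916.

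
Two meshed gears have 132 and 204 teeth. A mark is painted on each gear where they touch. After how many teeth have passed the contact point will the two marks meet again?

2244 teeth

We need the least common multiple of the intervals.
132 = 2^2 × 3 × 11
204 = 2^2 × 3 × 17
LCM(132, 204) = 2^2 × 3 × 11 × 17 = 2244.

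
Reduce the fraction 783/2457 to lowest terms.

29/91

783 = 3^3 × 29
2457 = 3^3 × 7 × 13
gcd(783, 2457) = 3^3 = 27.
Divide numerator and denominator by 27: 783/2457 = 29/91.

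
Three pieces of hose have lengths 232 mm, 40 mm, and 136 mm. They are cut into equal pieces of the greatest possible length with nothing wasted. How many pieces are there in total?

51

Piece length = gcd(232, 40, 136).
232 = 2^3 × 29
40 = 2^3 × 5
136 = 2^3 × 17
gcd(232, 40, 136) = 2^3 = 8.
Total pieces = 232/8 + 40/8 + 136/8 = 29 + 5 + 17 = 51.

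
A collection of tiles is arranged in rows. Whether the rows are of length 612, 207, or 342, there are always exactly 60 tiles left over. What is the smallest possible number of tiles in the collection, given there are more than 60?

267504

N − 60 must be a common multiple of 612, 207, and 342.
612 = 2^2 × 3^2 × 17
207 = 3^2 × 23
342 = 2 × 3^2 × 19
LCM(612, 207, 342) = 2^2 × 3^2 × 17 × 19 × 23 = 267444.
Smallest N > 60 is LCM + 60 = 267444 + 60 = 267504.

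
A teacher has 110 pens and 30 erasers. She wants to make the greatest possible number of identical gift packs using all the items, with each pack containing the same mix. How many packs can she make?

10 packs

The pack count must divide each quantity, so the greatest is gcd(110, 30).
110 = 2 × 5 × 11
30 = 2 × 3 × 5
gcd(110, 30) = 2 × 5 = 10.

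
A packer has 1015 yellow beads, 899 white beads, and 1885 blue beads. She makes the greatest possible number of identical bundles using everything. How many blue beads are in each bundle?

65

Number of bundles = gcd(1015, 899, 1885).
1015 = 5 × 7 × 29
899 = 29 × 31
1885 = 5 × 13 × 29
gcd(1015, 899, 1885) = 29.
blue beads per bundle = 1885 / 29 = 65.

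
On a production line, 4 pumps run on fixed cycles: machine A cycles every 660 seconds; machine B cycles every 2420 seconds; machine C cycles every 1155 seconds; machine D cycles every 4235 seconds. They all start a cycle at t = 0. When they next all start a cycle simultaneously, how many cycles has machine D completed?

They are all back at their starting positions together after one LCM of the periods.
660 = 2^2 × 3 × 5 × 11
2420 = 2^2 × 5 × 11^2
1155 = 3 × 5 × 7 × 11
4235 = 5 × 7 × 11^2
LCM(660, 2420, 1155, 4235) = 2^2 × 3 × 5 × 7 × 11^2 = 50820.
Cycles for period 4235: 50820 / 4235 = 12.

12 cycles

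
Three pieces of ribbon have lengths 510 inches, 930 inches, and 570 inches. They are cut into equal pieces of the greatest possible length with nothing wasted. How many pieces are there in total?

67

Piece length = gcd(510, 930, 570).
510 = 2 × 3 × 5 × 17
930 = 2 × 3 × 5 × 31
570 = 2 × 3 × 5 × 19
gcd(510, 930, 570) = 2 × 3 × 5 = 30.
Total pieces = 510/30 + 930/30 + 570/30 = 17 + 31 + 19 = 67.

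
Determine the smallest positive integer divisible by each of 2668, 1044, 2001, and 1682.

2668 = 2^2 × 23 × 29
1044 = 2^2 × 3^2 × 29
2001 = 3 × 23 × 29
1682 = 2 × 29^2
LCM(2668, 1044, 2001, 1682) = 2^2 × 3^2 × 23 × 29^2 = 696348.

696348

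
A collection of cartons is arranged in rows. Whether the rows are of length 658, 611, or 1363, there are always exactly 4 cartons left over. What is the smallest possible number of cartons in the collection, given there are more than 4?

248070

N − 4 must be a common multiple of 658, 611, and 1363.
658 = 2 × 7 × 47
611 = 13 × 47
1363 = 29 × 47
LCM(658, 611, 1363) = 2 × 7 × 13 × 29 × 47 = 248066.
Smallest N > 4 is LCM + 4 = 248066 + 4 = 248070.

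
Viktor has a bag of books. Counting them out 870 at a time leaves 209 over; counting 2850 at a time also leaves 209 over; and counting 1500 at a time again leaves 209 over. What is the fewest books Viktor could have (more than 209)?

N − 209 must be a common multiple of 870, 2850, and 1500.
870 = 2 × 3 × 5 × 29
2850 = 2 × 3 × 5^2 × 19
1500 = 2^2 × 3 × 5^3
LCM(870, 2850, 1500) = 2^2 × 3 × 5^3 × 19 × 29 = 826500.
Smallest N > 209 is LCM + 209 = 826500 + 209 = 826709.

826709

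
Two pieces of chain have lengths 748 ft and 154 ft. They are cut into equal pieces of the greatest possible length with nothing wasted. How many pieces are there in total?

41

Piece length = gcd(748, 154).
748 = 2^2 × 11 × 17
154 = 2 × 7 × 11
gcd(748, 154) = 2 × 11 = 22.
Total pieces = 748/22 + 154/22 = 34 + 7 = 41.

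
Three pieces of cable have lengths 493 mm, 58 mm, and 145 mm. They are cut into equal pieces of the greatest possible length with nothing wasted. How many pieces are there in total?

Piece length = gcd(493, 58, 145).
493 = 17 × 29
58 = 2 × 29
145 = 5 × 29
gcd(493, 58, 145) = 29.
Total pieces = 493/29 + 58/29 + 145/29 = 17 + 2 + 5 = 24.

24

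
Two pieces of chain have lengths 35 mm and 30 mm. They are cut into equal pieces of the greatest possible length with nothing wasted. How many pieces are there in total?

13

Piece length = gcd(35, 30).
35 = 5 × 7
30 = 2 × 3 × 5
gcd(35, 30) = 5.
Total pieces = 35/5 + 30/5 = 7 + 6 = 13.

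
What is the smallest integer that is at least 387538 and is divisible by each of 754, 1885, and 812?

422240

The integer must be a common multiple of 754, 1885, and 812, so a multiple of their LCM.
754 = 2 × 13 × 29
1885 = 5 × 13 × 29
812 = 2^2 × 7 × 29
LCM(754, 1885, 812) = 2^2 × 5 × 7 × 13 × 29 = 52780.
Smallest multiple of 52780 that is ≥ 387538: ⌈387538/52780⌉ × 52780 = 8 × 52780 = 422240.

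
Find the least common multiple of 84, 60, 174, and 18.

84 = 2^2 × 3 × 7
60 = 2^2 × 3 × 5
174 = 2 × 3 × 29
18 = 2 × 3^2
LCM(84, 60, 174, 18) = 2^2 × 3^2 × 5 × 7 × 29 = 36540.

36540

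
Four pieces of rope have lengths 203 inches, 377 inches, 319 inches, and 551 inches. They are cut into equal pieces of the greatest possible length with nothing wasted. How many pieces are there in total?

50

Piece length = gcd(203, 377, 319, 551).
203 = 7 × 29
377 = 13 × 29
319 = 11 × 29
551 = 19 × 29
gcd(203, 377, 319, 551) = 29.
Total pieces = 203/29 + 377/29 + 319/29 + 551/29 = 7 + 13 + 11 + 19 = 50.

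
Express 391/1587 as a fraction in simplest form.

17/69

391 = 17 × 23
1587 = 3 × 23^2
gcd(391, 1587) = 23.
Divide numerator and denominator by 23: 391/1587 = 17/69.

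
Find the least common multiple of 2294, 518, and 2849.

176638

2294 = 2 × 31 × 37
518 = 2 × 7 × 37
2849 = 7 × 11 × 37
LCM(2294, 518, 2849) = 2 × 7 × 11 × 31 × 37 = 176638.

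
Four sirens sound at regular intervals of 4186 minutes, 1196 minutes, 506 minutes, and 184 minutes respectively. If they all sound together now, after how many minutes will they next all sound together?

We need the least common multiple of the intervals.
4186 = 2 × 7 × 13 × 23
1196 = 2^2 × 13 × 23
506 = 2 × 11 × 23
184 = 2^3 × 23
LCM(4186, 1196, 506, 184) = 2^3 × 7 × 11 × 13 × 23 = 184184.

184184 minutes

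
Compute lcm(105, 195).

105 = 3 × 5 × 7
195 = 3 × 5 × 13
LCM(105, 195) = 3 × 5 × 7 × 13 = 1365.

1365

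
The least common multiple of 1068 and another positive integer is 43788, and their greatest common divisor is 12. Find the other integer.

492

gcd × lcm = product of the two integers, so the other integer is (12 × 43788) / 1068 = 492.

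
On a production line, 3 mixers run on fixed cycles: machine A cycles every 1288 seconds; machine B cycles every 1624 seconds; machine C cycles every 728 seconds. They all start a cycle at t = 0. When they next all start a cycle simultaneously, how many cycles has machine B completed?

All finish a whole number of cycles simultaneously at t = LCM of the periods.
1288 = 2^3 × 7 × 23
1624 = 2^3 × 7 × 29
728 = 2^3 × 7 × 13
LCM(1288, 1624, 728) = 2^3 × 7 × 13 × 23 × 29 = 485576.
Cycles for period 1624: 485576 / 1624 = 299.

299 cycles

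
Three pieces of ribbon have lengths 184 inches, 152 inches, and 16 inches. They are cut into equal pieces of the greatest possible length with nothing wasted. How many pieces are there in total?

44

Piece length = gcd(184, 152, 16).
184 = 2^3 × 23
152 = 2^3 × 19
16 = 2^4
gcd(184, 152, 16) = 2^3 = 8.
Total pieces = 184/8 + 152/8 + 16/8 = 23 + 19 + 2 = 44.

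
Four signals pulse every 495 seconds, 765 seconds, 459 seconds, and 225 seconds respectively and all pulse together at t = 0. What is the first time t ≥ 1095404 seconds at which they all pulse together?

Joint pulses occur at multiples of LCM(495, 765, 459, 225).
495 = 3^2 × 5 × 11
765 = 3^2 × 5 × 17
459 = 3^3 × 17
225 = 3^2 × 5^2
LCM(495, 765, 459, 225) = 3^3 × 5^2 × 11 × 17 = 126225.
Smallest multiple of 126225 that is ≥ 1095404: ⌈1095404/126225⌉ × 126225 = 9 × 126225 = 1136025.

1136025 seconds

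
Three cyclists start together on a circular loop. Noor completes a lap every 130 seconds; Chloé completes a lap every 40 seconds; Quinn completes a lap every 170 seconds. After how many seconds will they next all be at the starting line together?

The first simultaneous occurrence is after LCM of the individual periods.
130 = 2 × 5 × 13
40 = 2^3 × 5
170 = 2 × 5 × 17
LCM(130, 40, 170) = 2^3 × 5 × 13 × 17 = 8840.

8840 seconds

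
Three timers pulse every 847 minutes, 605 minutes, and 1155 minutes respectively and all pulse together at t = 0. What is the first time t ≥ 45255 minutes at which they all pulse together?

Joint pulses occur at multiples of LCM(847, 605, 1155).
847 = 7 × 11^2
605 = 5 × 11^2
1155 = 3 × 5 × 7 × 11
LCM(847, 605, 1155) = 3 × 5 × 7 × 11^2 = 12705.
Smallest multiple of 12705 that is ≥ 45255: ⌈45255/12705⌉ × 12705 = 4 × 12705 = 50820.

50820 minutes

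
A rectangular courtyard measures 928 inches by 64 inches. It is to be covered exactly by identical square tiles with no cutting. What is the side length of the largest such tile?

The tile side must divide both 928 and 64, so the largest is their gcd.
928 = 2^5 × 29
64 = 2^6
gcd(928, 64) = 2^5 = 32.

32 inches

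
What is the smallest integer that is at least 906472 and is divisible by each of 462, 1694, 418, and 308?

965580

The integer must be a common multiple of 462, 1694, 418, and 308, so a multiple of their LCM.
462 = 2 × 3 × 7 × 11
1694 = 2 × 7 × 11^2
418 = 2 × 11 × 19
308 = 2^2 × 7 × 11
LCM(462, 1694, 418, 308) = 2^2 × 3 × 7 × 11^2 × 19 = 193116.
Smallest multiple of 193116 that is ≥ 906472: ⌈906472/193116⌉ × 193116 = 5 × 193116 = 965580.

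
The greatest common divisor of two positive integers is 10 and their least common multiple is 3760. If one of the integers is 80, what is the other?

470

For two integers, gcd × lcm = product, so the other is (10 × 3760) / 80 = 37600 / 80 = 470.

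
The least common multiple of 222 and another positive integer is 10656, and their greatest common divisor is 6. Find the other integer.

gcd × lcm = product of the two integers, so the other integer is (6 × 10656) / 222 = 288.

288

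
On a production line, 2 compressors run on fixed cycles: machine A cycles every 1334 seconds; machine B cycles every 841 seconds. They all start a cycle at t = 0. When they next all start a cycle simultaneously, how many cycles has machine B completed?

All finish a whole number of cycles simultaneously at t = LCM of the periods.
1334 = 2 × 23 × 29
841 = 29^2
LCM(1334, 841) = 2 × 23 × 29^2 = 38686.
Cycles for period 841: 38686 / 841 = 46.

46 cycles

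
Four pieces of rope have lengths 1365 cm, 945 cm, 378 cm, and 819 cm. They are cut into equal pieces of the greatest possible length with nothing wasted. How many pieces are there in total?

167

Piece length = gcd(1365, 945, 378, 819).
1365 = 3 × 5 × 7 × 13
945 = 3^3 × 5 × 7
378 = 2 × 3^3 × 7
819 = 3^2 × 7 × 13
gcd(1365, 945, 378, 819) = 3 × 7 = 21.
Total pieces = 1365/21 + 945/21 + 378/21 + 819/21 = 65 + 45 + 18 + 39 = 167.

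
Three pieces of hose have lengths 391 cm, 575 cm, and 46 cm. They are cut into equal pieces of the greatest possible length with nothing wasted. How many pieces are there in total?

44

Piece length = gcd(391, 575, 46).
391 = 17 × 23
575 = 5^2 × 23
46 = 2 × 23
gcd(391, 575, 46) = 23.
Total pieces = 391/23 + 575/23 + 46/23 = 17 + 25 + 2 = 44.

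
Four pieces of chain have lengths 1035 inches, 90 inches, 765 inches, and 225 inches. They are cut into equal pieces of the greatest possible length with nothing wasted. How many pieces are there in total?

Piece length = gcd(1035, 90, 765, 225).
1035 = 3^2 × 5 × 23
90 = 2 × 3^2 × 5
765 = 3^2 × 5 × 17
225 = 3^2 × 5^2
gcd(1035, 90, 765, 225) = 3^2 × 5 = 45.
Total pieces = 1035/45 + 90/45 + 765/45 + 225/45 = 23 + 2 + 17 + 5 = 47.

47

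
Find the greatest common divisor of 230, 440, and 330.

230 = 2 × 5 × 23
440 = 2^3 × 5 × 11
330 = 2 × 3 × 5 × 11
gcd(230, 440, 330) = 2 × 5 = 10.

10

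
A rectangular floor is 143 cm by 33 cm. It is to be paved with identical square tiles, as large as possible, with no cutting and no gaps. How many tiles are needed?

39

Tile side = gcd(143, 33).
143 = 11 × 13
33 = 3 × 11
gcd(143, 33) = 11.
Tiles: (143/11) × (33/11) = 13 × 3 = 39.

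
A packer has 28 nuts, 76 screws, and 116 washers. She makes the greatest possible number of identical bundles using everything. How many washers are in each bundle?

Number of bundles = gcd(28, 76, 116).
28 = 2^2 × 7
76 = 2^2 × 19
116 = 2^2 × 29
gcd(28, 76, 116) = 2^2 = 4.
washers per bundle = 116 / 4 = 29.

29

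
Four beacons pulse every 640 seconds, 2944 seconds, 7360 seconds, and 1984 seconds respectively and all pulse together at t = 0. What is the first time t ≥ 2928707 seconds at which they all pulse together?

3194240 seconds

Joint pulses occur at multiples of LCM(640, 2944, 7360, 1984).
640 = 2^7 × 5
2944 = 2^7 × 23
7360 = 2^6 × 5 × 23
1984 = 2^6 × 31
LCM(640, 2944, 7360, 1984) = 2^7 × 5 × 23 × 31 = 456320.
Smallest multiple of 456320 that is ≥ 2928707: ⌈2928707/456320⌉ × 456320 = 7 × 456320 = 3194240.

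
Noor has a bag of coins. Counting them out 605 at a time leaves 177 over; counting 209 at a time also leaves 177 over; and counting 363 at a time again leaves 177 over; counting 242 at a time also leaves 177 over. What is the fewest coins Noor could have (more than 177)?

69147

N − 177 must be a common multiple of 605, 209, 363, and 242.
605 = 5 × 11^2
209 = 11 × 19
363 = 3 × 11^2
242 = 2 × 11^2
LCM(605, 209, 363, 242) = 2 × 3 × 5 × 11^2 × 19 = 68970.
Smallest N > 177 is LCM + 177 = 68970 + 177 = 69147.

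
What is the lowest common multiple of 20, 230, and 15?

20 = 2^2 × 5
230 = 2 × 5 × 23
15 = 3 × 5
LCM(20, 230, 15) = 2^2 × 3 × 5 × 23 = 1380.

1380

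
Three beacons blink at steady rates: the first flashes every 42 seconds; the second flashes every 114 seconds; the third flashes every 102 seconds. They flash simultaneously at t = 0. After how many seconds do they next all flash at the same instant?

13566 seconds

We need the least common multiple of the intervals.
42 = 2 × 3 × 7
114 = 2 × 3 × 19
102 = 2 × 3 × 17
LCM(42, 114, 102) = 2 × 3 × 7 × 17 × 19 = 13566.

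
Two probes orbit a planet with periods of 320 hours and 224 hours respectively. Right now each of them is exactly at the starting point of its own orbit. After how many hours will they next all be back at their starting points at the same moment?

They coincide at every common multiple of the periods; the first is the LCM.
320 = 2^6 × 5
224 = 2^5 × 7
LCM(320, 224) = 2^6 × 5 × 7 = 2240.

2240 hours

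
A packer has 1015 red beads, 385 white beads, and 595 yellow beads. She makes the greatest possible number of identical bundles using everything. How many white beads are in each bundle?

Number of bundles = gcd(1015, 385, 595).
1015 = 5 × 7 × 29
385 = 5 × 7 × 11
595 = 5 × 7 × 17
gcd(1015, 385, 595) = 5 × 7 = 35.
white beads per bundle = 385 / 35 = 11.

11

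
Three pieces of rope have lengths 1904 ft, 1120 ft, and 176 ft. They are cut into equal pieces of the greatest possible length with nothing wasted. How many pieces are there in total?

Piece length = gcd(1904, 1120, 176).
1904 = 2^4 × 7 × 17
1120 = 2^5 × 5 × 7
176 = 2^4 × 11
gcd(1904, 1120, 176) = 2^4 = 16.
Total pieces = 1904/16 + 1120/16 + 176/16 = 119 + 70 + 11 = 200.

200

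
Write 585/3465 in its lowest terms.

585 = 3^2 × 5 × 13
3465 = 3^2 × 5 × 7 × 11
gcd(585, 3465) = 3^2 × 5 = 45.
Divide numerator and denominator by 45: 585/3465 = 13/77.

13/77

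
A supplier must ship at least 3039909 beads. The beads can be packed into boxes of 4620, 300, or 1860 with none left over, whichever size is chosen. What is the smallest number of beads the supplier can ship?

3580500

The number of beads must be a common multiple of 4620, 300, and 1860, so a multiple of their LCM.
4620 = 2^2 × 3 × 5 × 7 × 11
300 = 2^2 × 3 × 5^2
1860 = 2^2 × 3 × 5 × 31
LCM(4620, 300, 1860) = 2^2 × 3 × 5^2 × 7 × 11 × 31 = 716100.
Smallest multiple of 716100 that is ≥ 3039909: ⌈3039909/716100⌉ × 716100 = 5 × 716100 = 3580500.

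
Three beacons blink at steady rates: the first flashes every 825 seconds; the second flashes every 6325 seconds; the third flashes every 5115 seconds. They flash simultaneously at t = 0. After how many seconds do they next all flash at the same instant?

588225 seconds

They coincide at every common multiple of the periods; the first is the LCM.
825 = 3 × 5^2 × 11
6325 = 5^2 × 11 × 23
5115 = 3 × 5 × 11 × 31
LCM(825, 6325, 5115) = 3 × 5^2 × 11 × 23 × 31 = 588225.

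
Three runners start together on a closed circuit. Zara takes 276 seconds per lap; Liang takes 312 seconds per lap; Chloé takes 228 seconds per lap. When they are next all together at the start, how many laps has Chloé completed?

They are all back at their starting positions together after one LCM of the periods.
276 = 2^2 × 3 × 23
312 = 2^3 × 3 × 13
228 = 2^2 × 3 × 19
LCM(276, 312, 228) = 2^3 × 3 × 13 × 19 × 23 = 136344.
Laps for period 228: 136344 / 228 = 598.

598 laps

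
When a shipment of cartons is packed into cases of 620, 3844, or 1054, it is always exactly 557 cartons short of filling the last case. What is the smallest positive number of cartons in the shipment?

326183

Being 557 short of a full case of size k means N ≡ −557 (mod k), i.e. N + 557 is a multiple of each size.
620 = 2^2 × 5 × 31
3844 = 2^2 × 31^2
1054 = 2 × 17 × 31
LCM(620, 3844, 1054) = 2^2 × 5 × 17 × 31^2 = 326740.
Smallest positive N is 326740 − 557 = 326183.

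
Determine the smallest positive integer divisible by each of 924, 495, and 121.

152460

924 = 2^2 × 3 × 7 × 11
495 = 3^2 × 5 × 11
121 = 11^2
LCM(924, 495, 121) = 2^2 × 3^2 × 5 × 7 × 11^2 = 152460.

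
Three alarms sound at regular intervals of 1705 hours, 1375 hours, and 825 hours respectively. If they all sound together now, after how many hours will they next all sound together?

The first simultaneous occurrence is after LCM of the individual periods.
1705 = 5 × 11 × 31
1375 = 5^3 × 11
825 = 3 × 5^2 × 11
LCM(1705, 1375, 825) = 3 × 5^3 × 11 × 31 = 127875.

127875 hours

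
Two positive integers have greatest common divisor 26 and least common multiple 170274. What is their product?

For any two positive integers, gcd × lcm = product = 26 × 170274 = 4427124.

4427124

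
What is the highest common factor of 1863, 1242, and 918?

27

1863 = 3^4 × 23
1242 = 2 × 3^3 × 23
918 = 2 × 3^3 × 17
gcd(1863, 1242, 918) = 3^3 = 27.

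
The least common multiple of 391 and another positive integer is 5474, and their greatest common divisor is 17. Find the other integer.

238

gcd × lcm = product of the two integers, so the other integer is (17 × 5474) / 391 = 238.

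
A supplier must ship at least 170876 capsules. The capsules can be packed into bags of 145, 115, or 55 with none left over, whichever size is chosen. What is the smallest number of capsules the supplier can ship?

The number of capsules must be a common multiple of 145, 115, and 55, so a multiple of their LCM.
145 = 5 × 29
115 = 5 × 23
55 = 5 × 11
LCM(145, 115, 55) = 5 × 11 × 23 × 29 = 36685.
Smallest multiple of 36685 that is ≥ 170876: ⌈170876/36685⌉ × 36685 = 5 × 36685 = 183425.

183425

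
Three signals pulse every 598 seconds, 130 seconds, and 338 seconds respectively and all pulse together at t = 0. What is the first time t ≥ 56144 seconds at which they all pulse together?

Joint pulses occur at multiples of LCM(598, 130, 338).
598 = 2 × 13 × 23
130 = 2 × 5 × 13
338 = 2 × 13^2
LCM(598, 130, 338) = 2 × 5 × 13^2 × 23 = 38870.
Smallest multiple of 38870 that is ≥ 56144: ⌈56144/38870⌉ × 38870 = 2 × 38870 = 77740.

77740 seconds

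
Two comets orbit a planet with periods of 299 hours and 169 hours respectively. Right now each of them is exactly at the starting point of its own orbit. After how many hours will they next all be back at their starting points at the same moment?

They coincide at every common multiple of the periods; the first is the LCM.
299 = 13 × 23
169 = 13^2
LCM(299, 169) = 13^2 × 23 = 3887.

3887 hours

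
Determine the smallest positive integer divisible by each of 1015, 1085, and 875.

786625

1015 = 5 × 7 × 29
1085 = 5 × 7 × 31
875 = 5^3 × 7
LCM(1015, 1085, 875) = 5^3 × 7 × 29 × 31 = 786625.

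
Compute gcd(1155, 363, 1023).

33

1155 = 3 × 5 × 7 × 11
363 = 3 × 11^2
1023 = 3 × 11 × 31
gcd(1155, 363, 1023) = 3 × 11 = 33.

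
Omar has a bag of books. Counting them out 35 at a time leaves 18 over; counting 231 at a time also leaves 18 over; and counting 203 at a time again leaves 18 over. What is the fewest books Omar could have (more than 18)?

33513

N − 18 must be a common multiple of 35, 231, and 203.
35 = 5 × 7
231 = 3 × 7 × 11
203 = 7 × 29
LCM(35, 231, 203) = 3 × 5 × 7 × 11 × 29 = 33495.
Smallest N > 18 is LCM + 18 = 33495 + 18 = 33513.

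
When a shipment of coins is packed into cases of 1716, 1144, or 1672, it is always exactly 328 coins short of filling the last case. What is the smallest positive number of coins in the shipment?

64880

Being 328 short of a full case of size k means N ≡ −328 (mod k), i.e. N + 328 is a multiple of each size.
1716 = 2^2 × 3 × 11 × 13
1144 = 2^3 × 11 × 13
1672 = 2^3 × 11 × 19
LCM(1716, 1144, 1672) = 2^3 × 3 × 11 × 13 × 19 = 65208.
Smallest positive N is 65208 − 328 = 64880.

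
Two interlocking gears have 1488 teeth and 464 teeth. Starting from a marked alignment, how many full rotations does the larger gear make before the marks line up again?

They are all back at their starting positions together after one LCM of the periods.
1488 = 2^4 × 3 × 31
464 = 2^4 × 29
LCM(1488, 464) = 2^4 × 3 × 29 × 31 = 43152.
Rotations for period 1488: 43152 / 1488 = 29.

29 rotations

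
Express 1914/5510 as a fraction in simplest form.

1914 = 2 × 3 × 11 × 29
5510 = 2 × 5 × 19 × 29
gcd(1914, 5510) = 2 × 29 = 58.
Divide numerator and denominator by 58: 1914/5510 = 33/95.

33/95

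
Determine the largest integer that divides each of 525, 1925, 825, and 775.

25

525 = 3 × 5^2 × 7
1925 = 5^2 × 7 × 11
825 = 3 × 5^2 × 11
775 = 5^2 × 31
gcd(525, 1925, 825, 775) = 5^2 = 25.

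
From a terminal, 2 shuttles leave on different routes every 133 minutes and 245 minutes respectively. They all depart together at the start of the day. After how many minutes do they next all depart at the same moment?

They coincide at every common multiple of the periods; the first is the LCM.
133 = 7 × 19
245 = 5 × 7^2
LCM(133, 245) = 5 × 7^2 × 19 = 4655.

4655 minutes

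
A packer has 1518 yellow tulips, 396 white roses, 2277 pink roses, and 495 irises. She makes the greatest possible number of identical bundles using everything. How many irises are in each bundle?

Number of bundles = gcd(1518, 396, 2277, 495).
1518 = 2 × 3 × 11 × 23
396 = 2^2 × 3^2 × 11
2277 = 3^2 × 11 × 23
495 = 3^2 × 5 × 11
gcd(1518, 396, 2277, 495) = 3 × 11 = 33.
irises per bundle = 495 / 33 = 15.

15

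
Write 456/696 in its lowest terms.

456 = 2^3 × 3 × 19
696 = 2^3 × 3 × 29
gcd(456, 696) = 2^3 × 3 = 24.
Divide numerator and denominator by 24: 456/696 = 19/29.

19/29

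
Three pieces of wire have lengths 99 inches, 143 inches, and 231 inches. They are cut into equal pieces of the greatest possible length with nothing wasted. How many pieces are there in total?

Piece length = gcd(99, 143, 231).
99 = 3^2 × 11
143 = 11 × 13
231 = 3 × 7 × 11
gcd(99, 143, 231) = 11.
Total pieces = 99/11 + 143/11 + 231/11 = 9 + 13 + 21 = 43.

43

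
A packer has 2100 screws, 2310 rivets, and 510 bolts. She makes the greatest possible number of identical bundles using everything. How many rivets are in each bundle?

Number of bundles = gcd(2100, 2310, 510).
2100 = 2^2 × 3 × 5^2 × 7
2310 = 2 × 3 × 5 × 7 × 11
510 = 2 × 3 × 5 × 17
gcd(2100, 2310, 510) = 2 × 3 × 5 = 30.
rivets per bundle = 2310 / 30 = 77.

77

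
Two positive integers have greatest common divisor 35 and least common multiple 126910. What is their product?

4441850

For any two positive integers, gcd × lcm = product = 35 × 126910 = 4441850.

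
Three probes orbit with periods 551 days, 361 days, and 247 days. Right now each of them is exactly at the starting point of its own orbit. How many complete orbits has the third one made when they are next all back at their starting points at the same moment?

551 orbits

The first common completion time is the LCM of the periods.
551 = 19 × 29
361 = 19^2
247 = 13 × 19
LCM(551, 361, 247) = 13 × 19^2 × 29 = 136097.
Orbits for period 247: 136097 / 247 = 551.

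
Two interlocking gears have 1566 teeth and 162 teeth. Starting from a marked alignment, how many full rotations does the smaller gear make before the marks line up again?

The first common completion time is the LCM of the periods.
1566 = 2 × 3^3 × 29
162 = 2 × 3^4
LCM(1566, 162) = 2 × 3^4 × 29 = 4698.
Rotations for period 162: 4698 / 162 = 29.

29 rotations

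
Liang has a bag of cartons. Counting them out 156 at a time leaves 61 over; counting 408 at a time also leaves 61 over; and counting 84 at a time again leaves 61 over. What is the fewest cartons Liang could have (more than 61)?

N − 61 must be a common multiple of 156, 408, and 84.
156 = 2^2 × 3 × 13
408 = 2^3 × 3 × 17
84 = 2^2 × 3 × 7
LCM(156, 408, 84) = 2^3 × 3 × 7 × 13 × 17 = 37128.
Smallest N > 61 is LCM + 61 = 37128 + 61 = 37189.

37189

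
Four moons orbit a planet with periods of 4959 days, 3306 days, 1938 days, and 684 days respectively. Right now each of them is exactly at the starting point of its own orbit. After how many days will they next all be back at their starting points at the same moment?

337212 days

We need the least common multiple of the intervals.
4959 = 3^2 × 19 × 29
3306 = 2 × 3 × 19 × 29
1938 = 2 × 3 × 17 × 19
684 = 2^2 × 3^2 × 19
LCM(4959, 3306, 1938, 684) = 2^2 × 3^2 × 17 × 19 × 29 = 337212.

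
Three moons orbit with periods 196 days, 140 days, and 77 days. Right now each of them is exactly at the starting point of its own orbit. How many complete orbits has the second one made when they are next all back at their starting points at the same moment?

77 orbits

All finish a whole number of cycles simultaneously at t = LCM of the periods.
196 = 2^2 × 7^2
140 = 2^2 × 5 × 7
77 = 7 × 11
LCM(196, 140, 77) = 2^2 × 5 × 7^2 × 11 = 10780.
Orbits for period 140: 10780 / 140 = 77.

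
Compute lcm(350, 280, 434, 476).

737800

350 = 2 × 5^2 × 7
280 = 2^3 × 5 × 7
434 = 2 × 7 × 31
476 = 2^2 × 7 × 17
LCM(350, 280, 434, 476) = 2^3 × 5^2 × 7 × 17 × 31 = 737800.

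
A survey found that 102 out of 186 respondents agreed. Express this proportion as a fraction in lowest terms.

17/31

102 = 2 × 3 × 17
186 = 2 × 3 × 31
gcd(102, 186) = 2 × 3 = 6.
Divide numerator and denominator by 6: 102/186 = 17/31.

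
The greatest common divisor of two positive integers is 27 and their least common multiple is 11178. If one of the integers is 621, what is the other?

486

For two integers, gcd × lcm = product, so the other is (27 × 11178) / 621 = 301806 / 621 = 486.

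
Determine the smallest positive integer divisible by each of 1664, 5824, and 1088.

198016

1664 = 2^7 × 13
5824 = 2^6 × 7 × 13
1088 = 2^6 × 17
LCM(1664, 5824, 1088) = 2^7 × 7 × 13 × 17 = 198016.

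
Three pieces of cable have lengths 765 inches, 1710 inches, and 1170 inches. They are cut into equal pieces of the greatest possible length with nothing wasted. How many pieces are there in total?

81

Piece length = gcd(765, 1710, 1170).
765 = 3^2 × 5 × 17
1710 = 2 × 3^2 × 5 × 19
1170 = 2 × 3^2 × 5 × 13
gcd(765, 1710, 1170) = 3^2 × 5 = 45.
Total pieces = 765/45 + 1710/45 + 1170/45 = 17 + 38 + 26 = 81.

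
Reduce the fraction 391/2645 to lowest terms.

391 = 17 × 23
2645 = 5 × 23^2
gcd(391, 2645) = 23.
Divide numerator and denominator by 23: 391/2645 = 17/115.

17/115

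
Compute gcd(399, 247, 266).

399 = 3 × 7 × 19
247 = 13 × 19
266 = 2 × 7 × 19
gcd(399, 247, 266) = 19.

19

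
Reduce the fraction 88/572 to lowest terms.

2/13

88 = 2^3 × 11
572 = 2^2 × 11 × 13
gcd(88, 572) = 2^2 × 11 = 44.
Divide numerator and denominator by 44: 88/572 = 2/13.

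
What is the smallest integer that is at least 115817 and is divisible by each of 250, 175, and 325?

136500

The integer must be a common multiple of 250, 175, and 325, so a multiple of their LCM.
250 = 2 × 5^3
175 = 5^2 × 7
325 = 5^2 × 13
LCM(250, 175, 325) = 2 × 5^3 × 7 × 13 = 22750.
Smallest multiple of 22750 that is ≥ 115817: ⌈115817/22750⌉ × 22750 = 6 × 22750 = 136500.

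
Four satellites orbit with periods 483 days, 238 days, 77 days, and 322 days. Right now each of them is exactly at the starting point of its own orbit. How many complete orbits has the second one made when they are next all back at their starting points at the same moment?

759 orbits

They are all back at their starting positions together after one LCM of the periods.
483 = 3 × 7 × 23
238 = 2 × 7 × 17
77 = 7 × 11
322 = 2 × 7 × 23
LCM(483, 238, 77, 322) = 2 × 3 × 7 × 11 × 17 × 23 = 180642.
Orbits for period 238: 180642 / 238 = 759.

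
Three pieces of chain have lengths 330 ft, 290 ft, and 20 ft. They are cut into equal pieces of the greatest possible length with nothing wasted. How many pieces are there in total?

64

Piece length = gcd(330, 290, 20).
330 = 2 × 3 × 5 × 11
290 = 2 × 5 × 29
20 = 2^2 × 5
gcd(330, 290, 20) = 2 × 5 = 10.
Total pieces = 330/10 + 290/10 + 20/10 = 33 + 29 + 2 = 64.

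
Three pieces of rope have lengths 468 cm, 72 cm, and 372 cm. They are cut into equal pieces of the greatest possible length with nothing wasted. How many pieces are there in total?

Piece length = gcd(468, 72, 372).
468 = 2^2 × 3^2 × 13
72 = 2^3 × 3^2
372 = 2^2 × 3 × 31
gcd(468, 72, 372) = 2^2 × 3 = 12.
Total pieces = 468/12 + 72/12 + 372/12 = 39 + 6 + 31 = 76.

76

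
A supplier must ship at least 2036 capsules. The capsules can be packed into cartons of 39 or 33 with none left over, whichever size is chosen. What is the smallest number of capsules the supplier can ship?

The number of capsules must be a common multiple of 39 and 33, so a multiple of their LCM.
39 = 3 × 13
33 = 3 × 11
LCM(39, 33) = 3 × 11 × 13 = 429.
Smallest multiple of 429 that is ≥ 2036: ⌈2036/429⌉ × 429 = 5 × 429 = 2145.

2145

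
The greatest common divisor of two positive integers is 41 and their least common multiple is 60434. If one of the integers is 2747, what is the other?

902

For two integers, gcd × lcm = product, so the other is (41 × 60434) / 2747 = 2477794 / 2747 = 902.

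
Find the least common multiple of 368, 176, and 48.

368 = 2^4 × 23
176 = 2^4 × 11
48 = 2^4 × 3
LCM(368, 176, 48) = 2^4 × 3 × 11 × 23 = 12144.

12144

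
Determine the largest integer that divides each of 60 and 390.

60 = 2^2 × 3 × 5
390 = 2 × 3 × 5 × 13
gcd(60, 390) = 2 × 3 × 5 = 30.

30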